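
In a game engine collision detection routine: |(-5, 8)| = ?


|u| = sqrt((-5)^2 + 8^2) = sqrt(89) = 9.434

9.434


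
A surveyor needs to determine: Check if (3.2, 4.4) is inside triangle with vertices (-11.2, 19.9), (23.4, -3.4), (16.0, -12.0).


Cross products: AB x AP = -200.78, BC x BP = -231.44, CA x CP = -37.76
All same sign? yes

Yes, inside


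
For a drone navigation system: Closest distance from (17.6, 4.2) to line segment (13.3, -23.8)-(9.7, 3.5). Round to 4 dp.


Project P onto AB: t = 0.9877 (clamped to [0,1])
Closest point on segment: (9.7443, 3.1641)
Distance: 7.9237

7.9237


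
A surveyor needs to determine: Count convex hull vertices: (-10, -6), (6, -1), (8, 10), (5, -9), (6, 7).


Convex hull vertices (CCW): (-10, -6), (5, -9), (8, 10)
Count = 3

3


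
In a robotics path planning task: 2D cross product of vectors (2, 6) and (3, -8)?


u x v = u_x*v_y - u_y*v_x = 2*(-8) - 6*3
= (-16) - 18 = -34

-34


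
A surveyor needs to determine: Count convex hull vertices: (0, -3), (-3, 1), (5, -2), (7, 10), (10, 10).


Convex hull vertices (CCW): (-3, 1), (0, -3), (5, -2), (10, 10), (7, 10)
Count = 5

5


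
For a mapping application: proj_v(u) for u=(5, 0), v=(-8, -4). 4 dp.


u.v = -40, |v| = sqrt(80) = 8.9443
Scalar projection = u.v / |v| = -40 / sqrt(80) = -4.4721

-4.4721


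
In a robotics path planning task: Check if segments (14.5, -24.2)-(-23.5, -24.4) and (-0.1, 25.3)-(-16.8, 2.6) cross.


Cross products: d1=1158.07, d2=298.81, d3=-1883.92, d4=-1024.66
d1*d2 < 0 and d3*d4 < 0? no

No, they don't intersect


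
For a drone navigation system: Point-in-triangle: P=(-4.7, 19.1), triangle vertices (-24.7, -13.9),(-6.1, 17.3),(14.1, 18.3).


Cross products: AB x AP = -10.2, BC x BP = 34.96, CA x CP = -636.4
All same sign? no

No, outside


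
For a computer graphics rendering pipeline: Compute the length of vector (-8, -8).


|u| = sqrt((-8)^2 + (-8)^2) = sqrt(128) = 11.3137

11.3137


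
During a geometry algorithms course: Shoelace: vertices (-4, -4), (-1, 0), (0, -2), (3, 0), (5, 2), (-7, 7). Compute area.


Shoelace sum: ((-4)*0 - (-1)*(-4)) + ((-1)*(-2) - 0*0) + (0*0 - 3*(-2)) + (3*2 - 5*0) + (5*7 - (-7)*2) + ((-7)*(-4) - (-4)*7)
= 115
Area = |115|/2 = 57.5

57.5


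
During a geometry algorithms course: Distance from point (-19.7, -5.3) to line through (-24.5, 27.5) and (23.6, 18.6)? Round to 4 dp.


|cross product| = 1534.96
|line direction| = sqrt(2392.82) = 48.9165
Distance = 1534.96/sqrt(2392.82) = 31.3792

31.3792


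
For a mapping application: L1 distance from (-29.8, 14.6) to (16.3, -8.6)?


|(-29.8)-16.3| + |14.6-(-8.6)| = 46.1 + 23.2 = 69.3

69.3


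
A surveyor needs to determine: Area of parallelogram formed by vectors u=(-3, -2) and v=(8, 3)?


|u x v| = |(-3)*3 - (-2)*8|
= |(-9) - (-16)| = 7

7


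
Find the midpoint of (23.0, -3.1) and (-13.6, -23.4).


M = ((23+(-13.6))/2, ((-3.1)+(-23.4))/2)
= (4.7, -13.25)

(4.7, -13.25)


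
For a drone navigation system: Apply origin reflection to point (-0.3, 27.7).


Reflection over origin: (x,y) -> (-x,-y)
(-0.3, 27.7) -> (0.3, -27.7)

(0.3, -27.7)


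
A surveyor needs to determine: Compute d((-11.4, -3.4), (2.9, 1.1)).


dx=14.3, dy=4.5
d^2 = 14.3^2 + 4.5^2 = 224.74
d = sqrt(224.74) = 14.9913

14.9913


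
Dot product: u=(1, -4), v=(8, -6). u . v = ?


u . v = u_x*v_x + u_y*v_y = 1*8 + (-4)*(-6)
= 8 + 24 = 32

32


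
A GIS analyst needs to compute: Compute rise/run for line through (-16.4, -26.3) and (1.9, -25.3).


slope = (y2-y1)/(x2-x1) = ((-25.3)-(-26.3))/(1.9-(-16.4)) = 1/18.3 = 0.0546

0.0546


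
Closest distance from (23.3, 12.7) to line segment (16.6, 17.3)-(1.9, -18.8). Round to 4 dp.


Project P onto AB: t = 0.0445 (clamped to [0,1])
Closest point on segment: (15.9462, 15.6945)
Distance: 7.9401

7.9401


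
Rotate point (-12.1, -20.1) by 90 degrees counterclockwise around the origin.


90° CCW: (x,y) -> (-y, x)
(-12.1,-20.1) -> (20.1, -12.1)

(20.1, -12.1)


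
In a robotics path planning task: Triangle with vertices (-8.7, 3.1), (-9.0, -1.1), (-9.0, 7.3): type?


Side lengths squared: AB^2=17.73, BC^2=70.56, CA^2=17.73
Sorted: [17.73, 17.73, 70.56]
By sides: Isosceles, By angles: Obtuse

Isosceles, Obtuse


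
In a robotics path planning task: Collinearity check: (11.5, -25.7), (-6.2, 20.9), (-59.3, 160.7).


Cross product: ((-6.2)-11.5)*(160.7-(-25.7)) - (20.9-(-25.7))*((-59.3)-11.5)
= 0

Yes, collinear


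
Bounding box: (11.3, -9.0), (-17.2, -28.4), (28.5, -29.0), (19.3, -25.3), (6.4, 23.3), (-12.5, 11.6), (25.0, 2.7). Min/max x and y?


x range: [-17.2, 28.5]
y range: [-29, 23.3]
Bounding box: (-17.2,-29) to (28.5,23.3)

(-17.2,-29) to (28.5,23.3)


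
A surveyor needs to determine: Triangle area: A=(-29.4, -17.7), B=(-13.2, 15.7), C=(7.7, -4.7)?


Area = |x_A(y_B-y_C) + x_B(y_C-y_A) + x_C(y_A-y_B)|/2
= |(-599.76) + (-171.6) + (-257.18)|/2
= 1028.54/2 = 514.27

514.27


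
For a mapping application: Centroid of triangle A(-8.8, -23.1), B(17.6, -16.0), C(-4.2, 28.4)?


Centroid = ((x_A+x_B+x_C)/3, (y_A+y_B+y_C)/3)
= (((-8.8)+17.6+(-4.2))/3, ((-23.1)+(-16)+28.4)/3)
= (1.5333, -3.5667)

(1.5333, -3.5667)


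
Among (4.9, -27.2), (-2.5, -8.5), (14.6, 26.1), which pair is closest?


d(P0,P1) = 20.1109, d(P0,P2) = 54.1755, d(P1,P2) = 38.5949
Closest: P0 and P1

Closest pair: (4.9, -27.2) and (-2.5, -8.5), distance = 20.1109


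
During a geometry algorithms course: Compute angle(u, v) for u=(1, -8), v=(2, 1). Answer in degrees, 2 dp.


u.v = -6, |u| = sqrt(65) = 8.0623, |v| = sqrt(5) = 2.2361
cos(theta) = u.v/(|u||v|) = -6/sqrt(325) = -0.33282
theta = acos(-0.33282) = 109.44 degrees

109.44 degrees


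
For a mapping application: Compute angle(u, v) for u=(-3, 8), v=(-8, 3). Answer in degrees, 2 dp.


u.v = 48, |u| = sqrt(73) = 8.544, |v| = sqrt(73) = 8.544
cos(theta) = u.v/(|u||v|) = 48/sqrt(5329) = 0.657534
theta = acos(0.657534) = 48.89 degrees

48.89 degrees


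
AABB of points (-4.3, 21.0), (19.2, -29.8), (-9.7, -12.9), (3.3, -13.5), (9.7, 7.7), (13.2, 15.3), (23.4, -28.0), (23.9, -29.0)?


x range: [-9.7, 23.9]
y range: [-29.8, 21]
Bounding box: (-9.7,-29.8) to (23.9,21)

(-9.7,-29.8) to (23.9,21)


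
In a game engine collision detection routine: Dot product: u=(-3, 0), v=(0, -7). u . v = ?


u . v = u_x*v_x + u_y*v_y = (-3)*0 + 0*(-7)
= 0 + 0 = 0

0


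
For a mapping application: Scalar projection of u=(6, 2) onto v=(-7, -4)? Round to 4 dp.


u.v = -50, |v| = sqrt(65) = 8.0623
Scalar projection = u.v / |v| = -50 / sqrt(65) = -6.2017

-6.2017


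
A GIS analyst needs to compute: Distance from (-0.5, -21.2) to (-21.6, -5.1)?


dx=-21.1, dy=16.1
d^2 = (-21.1)^2 + 16.1^2 = 704.42
d = sqrt(704.42) = 26.5409

26.5409


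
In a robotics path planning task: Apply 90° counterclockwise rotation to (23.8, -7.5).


90° CCW: (x,y) -> (-y, x)
(23.8,-7.5) -> (7.5, 23.8)

(7.5, 23.8)


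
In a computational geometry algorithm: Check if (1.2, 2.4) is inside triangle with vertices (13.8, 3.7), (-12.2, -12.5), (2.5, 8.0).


Cross products: AB x AP = -170.32, BC x BP = -55.67, CA x CP = -68.87
All same sign? yes

Yes, inside


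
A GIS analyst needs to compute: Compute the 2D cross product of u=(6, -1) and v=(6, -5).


u x v = u_x*v_y - u_y*v_x = 6*(-5) - (-1)*6
= (-30) - (-6) = -24

-24


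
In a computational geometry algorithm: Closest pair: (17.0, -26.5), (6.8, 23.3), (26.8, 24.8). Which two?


d(P0,P1) = 50.8338, d(P0,P2) = 52.2277, d(P1,P2) = 20.0562
Closest: P1 and P2

Closest pair: (6.8, 23.3) and (26.8, 24.8), distance = 20.0562


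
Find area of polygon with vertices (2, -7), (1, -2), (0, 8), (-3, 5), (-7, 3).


Shoelace sum: (2*(-2) - 1*(-7)) + (1*8 - 0*(-2)) + (0*5 - (-3)*8) + ((-3)*3 - (-7)*5) + ((-7)*(-7) - 2*3)
= 104
Area = |104|/2 = 52

52


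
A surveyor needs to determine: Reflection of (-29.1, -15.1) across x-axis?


Reflection over x-axis: (x,y) -> (x,-y)
(-29.1, -15.1) -> (-29.1, 15.1)

(-29.1, 15.1)


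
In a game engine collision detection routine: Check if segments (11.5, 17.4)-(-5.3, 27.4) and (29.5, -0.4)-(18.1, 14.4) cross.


Cross products: d1=63.48, d2=198.12, d3=119.04, d4=-15.6
d1*d2 < 0 and d3*d4 < 0? no

No, they don't intersect


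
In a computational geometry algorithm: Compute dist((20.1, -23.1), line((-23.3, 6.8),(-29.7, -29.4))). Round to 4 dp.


|cross product| = 1762.44
|line direction| = sqrt(1351.4) = 36.7614
Distance = 1762.44/sqrt(1351.4) = 47.9427

47.9427


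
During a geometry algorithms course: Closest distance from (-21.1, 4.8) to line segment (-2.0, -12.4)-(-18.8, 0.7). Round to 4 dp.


Project P onto AB: t = 1 (clamped to [0,1])
Closest point on segment: (-18.8, 0.7)
Distance: 4.7011

4.7011


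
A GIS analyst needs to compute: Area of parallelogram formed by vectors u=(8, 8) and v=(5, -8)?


|u x v| = |8*(-8) - 8*5|
= |(-64) - 40| = 104

104


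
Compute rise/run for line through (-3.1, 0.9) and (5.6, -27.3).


slope = (y2-y1)/(x2-x1) = ((-27.3)-0.9)/(5.6-(-3.1)) = (-28.2)/8.7 = -3.2414

-3.2414


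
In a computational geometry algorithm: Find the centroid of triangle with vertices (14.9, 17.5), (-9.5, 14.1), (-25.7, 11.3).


Centroid = ((x_A+x_B+x_C)/3, (y_A+y_B+y_C)/3)
= ((14.9+(-9.5)+(-25.7))/3, (17.5+14.1+11.3)/3)
= (-6.7667, 14.3)

(-6.7667, 14.3)


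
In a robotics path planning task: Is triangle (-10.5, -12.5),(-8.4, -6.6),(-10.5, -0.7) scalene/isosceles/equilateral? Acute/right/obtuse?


Side lengths squared: AB^2=39.22, BC^2=39.22, CA^2=139.24
Sorted: [39.22, 39.22, 139.24]
By sides: Isosceles, By angles: Obtuse

Isosceles, Obtuse


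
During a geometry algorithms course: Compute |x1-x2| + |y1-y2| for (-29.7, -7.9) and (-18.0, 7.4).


|(-29.7)-(-18)| + |(-7.9)-7.4| = 11.7 + 15.3 = 27

27


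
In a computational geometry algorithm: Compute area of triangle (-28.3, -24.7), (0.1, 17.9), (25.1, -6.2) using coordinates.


Area = |x_A(y_B-y_C) + x_B(y_C-y_A) + x_C(y_A-y_B)|/2
= |(-682.03) + 1.85 + (-1069.26)|/2
= 1749.44/2 = 874.72

874.72


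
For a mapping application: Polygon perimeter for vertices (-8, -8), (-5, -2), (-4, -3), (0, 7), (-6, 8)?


Sides: (-8, -8)->(-5, -2): sqrt(45) = 6.708204, (-5, -2)->(-4, -3): sqrt(2) = 1.414214, (-4, -3)->(0, 7): sqrt(116) = 10.77033, (0, 7)->(-6, 8): sqrt(37) = 6.082763, (-6, 8)->(-8, -8): sqrt(260) = 16.124515
Sum = 41.100026
Perimeter = 41.1

41.1


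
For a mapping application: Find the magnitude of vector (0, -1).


|u| = sqrt(0^2 + (-1)^2) = sqrt(1) = 1

1


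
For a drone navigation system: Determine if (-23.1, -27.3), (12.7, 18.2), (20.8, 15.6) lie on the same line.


Cross product: (12.7-(-23.1))*(15.6-(-27.3)) - (18.2-(-27.3))*(20.8-(-23.1))
= -461.63

No, not collinear


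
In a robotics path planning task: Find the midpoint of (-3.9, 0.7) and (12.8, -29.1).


M = (((-3.9)+12.8)/2, (0.7+(-29.1))/2)
= (4.45, -14.2)

(4.45, -14.2)


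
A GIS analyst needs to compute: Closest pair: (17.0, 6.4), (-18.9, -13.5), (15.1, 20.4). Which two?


d(P0,P1) = 41.0466, d(P0,P2) = 14.1283, d(P1,P2) = 48.0126
Closest: P0 and P2

Closest pair: (17.0, 6.4) and (15.1, 20.4), distance = 14.1283


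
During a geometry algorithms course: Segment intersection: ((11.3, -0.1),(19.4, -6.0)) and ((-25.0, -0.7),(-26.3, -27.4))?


Cross products: d1=968.43, d2=1192.37, d3=-219.03, d4=-442.97
d1*d2 < 0 and d3*d4 < 0? no

No, they don't intersect


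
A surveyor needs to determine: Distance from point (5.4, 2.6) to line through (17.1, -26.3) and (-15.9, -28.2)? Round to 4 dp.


|cross product| = 975.93
|line direction| = sqrt(1092.61) = 33.0547
Distance = 975.93/sqrt(1092.61) = 29.5247

29.5247


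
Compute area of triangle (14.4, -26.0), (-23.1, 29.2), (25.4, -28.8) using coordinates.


Area = |x_A(y_B-y_C) + x_B(y_C-y_A) + x_C(y_A-y_B)|/2
= |835.2 + 64.68 + (-1402.08)|/2
= 502.2/2 = 251.1

251.1


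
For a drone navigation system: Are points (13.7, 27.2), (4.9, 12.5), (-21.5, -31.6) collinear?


Cross product: (4.9-13.7)*((-31.6)-27.2) - (12.5-27.2)*((-21.5)-13.7)
= 0

Yes, collinear


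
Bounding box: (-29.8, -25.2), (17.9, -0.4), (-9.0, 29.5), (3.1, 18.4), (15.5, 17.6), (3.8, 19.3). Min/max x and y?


x range: [-29.8, 17.9]
y range: [-25.2, 29.5]
Bounding box: (-29.8,-25.2) to (17.9,29.5)

(-29.8,-25.2) to (17.9,29.5)


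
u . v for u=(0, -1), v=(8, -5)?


u . v = u_x*v_x + u_y*v_y = 0*8 + (-1)*(-5)
= 0 + 5 = 5

5


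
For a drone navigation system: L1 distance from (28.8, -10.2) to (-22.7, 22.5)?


|28.8-(-22.7)| + |(-10.2)-22.5| = 51.5 + 32.7 = 84.2

84.2


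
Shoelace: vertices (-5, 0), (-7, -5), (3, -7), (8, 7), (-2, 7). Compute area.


Shoelace sum: ((-5)*(-5) - (-7)*0) + ((-7)*(-7) - 3*(-5)) + (3*7 - 8*(-7)) + (8*7 - (-2)*7) + ((-2)*0 - (-5)*7)
= 271
Area = |271|/2 = 135.5

135.5


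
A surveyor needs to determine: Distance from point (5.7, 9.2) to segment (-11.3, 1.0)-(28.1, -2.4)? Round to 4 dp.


Project P onto AB: t = 0.4105 (clamped to [0,1])
Closest point on segment: (4.872, -0.3955)
Distance: 9.6312

9.6312


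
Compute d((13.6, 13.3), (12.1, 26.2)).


dx=-1.5, dy=12.9
d^2 = (-1.5)^2 + 12.9^2 = 168.66
d = sqrt(168.66) = 12.9869

12.9869


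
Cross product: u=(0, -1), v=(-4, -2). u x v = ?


u x v = u_x*v_y - u_y*v_x = 0*(-2) - (-1)*(-4)
= 0 - 4 = -4

-4


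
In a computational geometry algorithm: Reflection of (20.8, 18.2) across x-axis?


Reflection over x-axis: (x,y) -> (x,-y)
(20.8, 18.2) -> (20.8, -18.2)

(20.8, -18.2)


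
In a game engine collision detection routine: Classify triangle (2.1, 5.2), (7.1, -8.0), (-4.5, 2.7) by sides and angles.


Side lengths squared: AB^2=199.24, BC^2=249.05, CA^2=49.81
Sorted: [49.81, 199.24, 249.05]
By sides: Scalene, By angles: Right

Scalene, Right


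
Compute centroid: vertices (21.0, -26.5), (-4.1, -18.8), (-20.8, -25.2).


Centroid = ((x_A+x_B+x_C)/3, (y_A+y_B+y_C)/3)
= ((21+(-4.1)+(-20.8))/3, ((-26.5)+(-18.8)+(-25.2))/3)
= (-1.3, -23.5)

(-1.3, -23.5)


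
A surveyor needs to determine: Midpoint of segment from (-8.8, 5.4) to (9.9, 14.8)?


M = (((-8.8)+9.9)/2, (5.4+14.8)/2)
= (0.55, 10.1)

(0.55, 10.1)


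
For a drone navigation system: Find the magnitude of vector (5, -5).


|u| = sqrt(5^2 + (-5)^2) = sqrt(50) = 7.0711

7.0711


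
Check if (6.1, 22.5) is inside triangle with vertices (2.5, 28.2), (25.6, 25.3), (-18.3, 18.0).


Cross products: AB x AP = -121.23, BC x BP = -19.43, CA x CP = -155.28
All same sign? yes

Yes, inside


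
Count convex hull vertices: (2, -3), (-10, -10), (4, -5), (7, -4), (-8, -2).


Convex hull vertices (CCW): (-10, -10), (7, -4), (2, -3), (-8, -2)
Count = 4

4


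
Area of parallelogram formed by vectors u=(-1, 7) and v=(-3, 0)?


|u x v| = |(-1)*0 - 7*(-3)|
= |0 - (-21)| = 21

21


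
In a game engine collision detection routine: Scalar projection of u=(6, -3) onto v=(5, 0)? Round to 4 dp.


u.v = 30, |v| = sqrt(25) = 5
Scalar projection = u.v / |v| = 30 / sqrt(25) = 6

6


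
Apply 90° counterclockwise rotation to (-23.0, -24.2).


90° CCW: (x,y) -> (-y, x)
(-23,-24.2) -> (24.2, -23)

(24.2, -23)


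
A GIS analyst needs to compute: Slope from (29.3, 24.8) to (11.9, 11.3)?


slope = (y2-y1)/(x2-x1) = (11.3-24.8)/(11.9-29.3) = (-13.5)/(-17.4) = 0.7759

0.7759


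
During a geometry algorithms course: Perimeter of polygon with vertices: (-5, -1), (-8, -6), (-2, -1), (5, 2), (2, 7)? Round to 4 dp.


Sides: (-5, -1)->(-8, -6): sqrt(34) = 5.830952, (-8, -6)->(-2, -1): sqrt(61) = 7.81025, (-2, -1)->(5, 2): sqrt(58) = 7.615773, (5, 2)->(2, 7): sqrt(34) = 5.830952, (2, 7)->(-5, -1): sqrt(113) = 10.630146
Sum = 37.718073
Perimeter = 37.7181

37.7181


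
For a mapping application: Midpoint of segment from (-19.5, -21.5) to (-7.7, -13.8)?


M = (((-19.5)+(-7.7))/2, ((-21.5)+(-13.8))/2)
= (-13.6, -17.65)

(-13.6, -17.65)


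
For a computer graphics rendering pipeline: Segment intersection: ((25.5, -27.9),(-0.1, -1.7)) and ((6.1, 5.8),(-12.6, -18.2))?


Cross products: d1=1095.79, d2=-8.55, d3=-354.44, d4=749.9
d1*d2 < 0 and d3*d4 < 0? yes

Yes, they intersect


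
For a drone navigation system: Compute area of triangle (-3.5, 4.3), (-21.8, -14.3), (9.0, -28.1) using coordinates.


Area = |x_A(y_B-y_C) + x_B(y_C-y_A) + x_C(y_A-y_B)|/2
= |(-48.3) + 706.32 + 167.4|/2
= 825.42/2 = 412.71

412.71


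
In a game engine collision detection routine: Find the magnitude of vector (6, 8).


|u| = sqrt(6^2 + 8^2) = sqrt(100) = 10

10


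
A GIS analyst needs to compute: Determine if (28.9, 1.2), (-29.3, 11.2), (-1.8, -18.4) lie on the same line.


Cross product: ((-29.3)-28.9)*((-18.4)-1.2) - (11.2-1.2)*((-1.8)-28.9)
= 1447.72

No, not collinear


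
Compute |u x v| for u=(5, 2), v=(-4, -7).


|u x v| = |5*(-7) - 2*(-4)|
= |(-35) - (-8)| = 27

27


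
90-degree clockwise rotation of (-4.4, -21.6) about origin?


90° CW: (x,y) -> (y, -x)
(-4.4,-21.6) -> (-21.6, 4.4)

(-21.6, 4.4)


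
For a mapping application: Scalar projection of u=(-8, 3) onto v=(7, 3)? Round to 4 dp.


u.v = -47, |v| = sqrt(58) = 7.6158
Scalar projection = u.v / |v| = -47 / sqrt(58) = -6.1714

-6.1714


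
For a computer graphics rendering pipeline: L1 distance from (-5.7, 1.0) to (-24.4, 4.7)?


|(-5.7)-(-24.4)| + |1-4.7| = 18.7 + 3.7 = 22.4

22.4


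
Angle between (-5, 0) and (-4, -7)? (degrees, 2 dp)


u.v = 20, |u| = sqrt(25) = 5, |v| = sqrt(65) = 8.0623
cos(theta) = u.v/(|u||v|) = 20/sqrt(1625) = 0.496139
theta = acos(0.496139) = 60.26 degrees

60.26 degrees


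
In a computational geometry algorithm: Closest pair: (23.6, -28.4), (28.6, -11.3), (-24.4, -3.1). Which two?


d(P0,P1) = 17.816, d(P0,P2) = 54.2595, d(P1,P2) = 53.6306
Closest: P0 and P1

Closest pair: (23.6, -28.4) and (28.6, -11.3), distance = 17.816


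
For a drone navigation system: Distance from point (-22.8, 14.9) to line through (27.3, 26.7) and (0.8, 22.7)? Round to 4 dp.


|cross product| = 112.3
|line direction| = sqrt(718.25) = 26.8002
Distance = 112.3/sqrt(718.25) = 4.1903

4.1903


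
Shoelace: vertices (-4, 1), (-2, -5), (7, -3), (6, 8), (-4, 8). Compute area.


Shoelace sum: ((-4)*(-5) - (-2)*1) + ((-2)*(-3) - 7*(-5)) + (7*8 - 6*(-3)) + (6*8 - (-4)*8) + ((-4)*1 - (-4)*8)
= 245
Area = |245|/2 = 122.5

122.5


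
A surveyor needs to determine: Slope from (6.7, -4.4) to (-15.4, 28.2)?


slope = (y2-y1)/(x2-x1) = (28.2-(-4.4))/((-15.4)-6.7) = 32.6/(-22.1) = -1.4751

-1.4751


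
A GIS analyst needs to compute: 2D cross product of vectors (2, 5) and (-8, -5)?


u x v = u_x*v_y - u_y*v_x = 2*(-5) - 5*(-8)
= (-10) - (-40) = 30

30


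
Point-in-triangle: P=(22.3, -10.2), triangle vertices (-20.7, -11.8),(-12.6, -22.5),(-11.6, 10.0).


Cross products: AB x AP = 473.06, BC x BP = -1121.95, CA x CP = 922.84
All same sign? no

No, outside


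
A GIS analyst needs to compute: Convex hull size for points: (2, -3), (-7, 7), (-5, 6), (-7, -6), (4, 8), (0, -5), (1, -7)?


Convex hull vertices (CCW): (-7, -6), (1, -7), (2, -3), (4, 8), (-7, 7)
Count = 5

5


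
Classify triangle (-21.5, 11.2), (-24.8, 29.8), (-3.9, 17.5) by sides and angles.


Side lengths squared: AB^2=356.85, BC^2=588.1, CA^2=349.45
Sorted: [349.45, 356.85, 588.1]
By sides: Scalene, By angles: Acute

Scalene, Acute


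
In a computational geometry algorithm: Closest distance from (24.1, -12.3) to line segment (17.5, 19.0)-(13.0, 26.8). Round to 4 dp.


Project P onto AB: t = 0 (clamped to [0,1])
Closest point on segment: (17.5, 19)
Distance: 31.9883

31.9883


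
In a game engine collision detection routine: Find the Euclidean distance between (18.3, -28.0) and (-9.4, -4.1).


dx=-27.7, dy=23.9
d^2 = (-27.7)^2 + 23.9^2 = 1338.5
d = sqrt(1338.5) = 36.5855

36.5855


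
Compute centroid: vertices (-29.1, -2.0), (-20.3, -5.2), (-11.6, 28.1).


Centroid = ((x_A+x_B+x_C)/3, (y_A+y_B+y_C)/3)
= (((-29.1)+(-20.3)+(-11.6))/3, ((-2)+(-5.2)+28.1)/3)
= (-20.3333, 6.9667)

(-20.3333, 6.9667)


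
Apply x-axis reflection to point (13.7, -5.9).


Reflection over x-axis: (x,y) -> (x,-y)
(13.7, -5.9) -> (13.7, 5.9)

(13.7, 5.9)


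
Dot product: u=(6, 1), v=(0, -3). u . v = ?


u . v = u_x*v_x + u_y*v_y = 6*0 + 1*(-3)
= 0 + (-3) = -3

-3


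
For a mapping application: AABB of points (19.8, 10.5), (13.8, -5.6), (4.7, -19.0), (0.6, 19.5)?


x range: [0.6, 19.8]
y range: [-19, 19.5]
Bounding box: (0.6,-19) to (19.8,19.5)

(0.6,-19) to (19.8,19.5)


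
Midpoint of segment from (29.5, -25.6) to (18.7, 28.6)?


M = ((29.5+18.7)/2, ((-25.6)+28.6)/2)
= (24.1, 1.5)

(24.1, 1.5)


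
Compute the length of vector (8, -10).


|u| = sqrt(8^2 + (-10)^2) = sqrt(164) = 12.8062

12.8062


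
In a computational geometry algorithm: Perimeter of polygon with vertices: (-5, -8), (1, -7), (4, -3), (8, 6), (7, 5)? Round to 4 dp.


Sides: (-5, -8)->(1, -7): sqrt(37) = 6.082763, (1, -7)->(4, -3): sqrt(25) = 5, (4, -3)->(8, 6): sqrt(97) = 9.848858, (8, 6)->(7, 5): sqrt(2) = 1.414214, (7, 5)->(-5, -8): sqrt(313) = 17.691806
Sum = 40.037641
Perimeter = 40.0376

40.0376


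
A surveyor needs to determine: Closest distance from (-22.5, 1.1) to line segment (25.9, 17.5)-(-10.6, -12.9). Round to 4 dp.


Project P onto AB: t = 1 (clamped to [0,1])
Closest point on segment: (-10.6, -12.9)
Distance: 18.3742

18.3742


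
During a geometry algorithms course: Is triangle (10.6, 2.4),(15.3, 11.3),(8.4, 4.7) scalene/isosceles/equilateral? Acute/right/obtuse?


Side lengths squared: AB^2=101.3, BC^2=91.17, CA^2=10.13
Sorted: [10.13, 91.17, 101.3]
By sides: Scalene, By angles: Right

Scalene, Right


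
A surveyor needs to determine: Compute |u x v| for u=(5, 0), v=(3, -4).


|u x v| = |5*(-4) - 0*3|
= |(-20) - 0| = 20

20


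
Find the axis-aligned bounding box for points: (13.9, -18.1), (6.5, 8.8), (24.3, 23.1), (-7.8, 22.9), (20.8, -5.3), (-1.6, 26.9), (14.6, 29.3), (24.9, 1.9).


x range: [-7.8, 24.9]
y range: [-18.1, 29.3]
Bounding box: (-7.8,-18.1) to (24.9,29.3)

(-7.8,-18.1) to (24.9,29.3)


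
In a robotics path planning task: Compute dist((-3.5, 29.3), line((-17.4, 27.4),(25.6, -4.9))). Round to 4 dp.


|cross product| = 530.67
|line direction| = sqrt(2892.29) = 53.78
Distance = 530.67/sqrt(2892.29) = 9.8674

9.8674


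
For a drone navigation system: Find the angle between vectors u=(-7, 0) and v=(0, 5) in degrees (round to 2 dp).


u.v = 0, |u| = sqrt(49) = 7, |v| = sqrt(25) = 5
cos(theta) = u.v/(|u||v|) = 0/sqrt(1225) = 0
theta = acos(0) = 90 degrees

90 degrees


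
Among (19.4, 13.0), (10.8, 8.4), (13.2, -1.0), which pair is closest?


d(P0,P1) = 9.7529, d(P0,P2) = 15.3114, d(P1,P2) = 9.7015
Closest: P1 and P2

Closest pair: (10.8, 8.4) and (13.2, -1.0), distance = 9.7015


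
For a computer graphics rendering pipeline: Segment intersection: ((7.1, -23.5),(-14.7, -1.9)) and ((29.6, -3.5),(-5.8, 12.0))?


Cross products: d1=1056.75, d2=630.01, d3=-922, d4=-495.26
d1*d2 < 0 and d3*d4 < 0? no

No, they don't intersect


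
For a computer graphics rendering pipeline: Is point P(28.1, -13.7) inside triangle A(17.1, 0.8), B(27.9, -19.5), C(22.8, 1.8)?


Cross products: AB x AP = 66.7, BC x BP = -33.84, CA x CP = 93.65
All same sign? no

No, outside


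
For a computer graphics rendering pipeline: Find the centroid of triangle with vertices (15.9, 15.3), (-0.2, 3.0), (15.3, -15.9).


Centroid = ((x_A+x_B+x_C)/3, (y_A+y_B+y_C)/3)
= ((15.9+(-0.2)+15.3)/3, (15.3+3+(-15.9))/3)
= (10.3333, 0.8)

(10.3333, 0.8)


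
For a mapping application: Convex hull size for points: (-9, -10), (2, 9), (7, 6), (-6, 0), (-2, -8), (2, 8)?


Convex hull vertices (CCW): (-9, -10), (-2, -8), (7, 6), (2, 9), (-6, 0)
Count = 5

5


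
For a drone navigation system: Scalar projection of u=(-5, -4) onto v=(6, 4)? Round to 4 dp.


u.v = -46, |v| = sqrt(52) = 7.2111
Scalar projection = u.v / |v| = -46 / sqrt(52) = -6.3791

-6.3791


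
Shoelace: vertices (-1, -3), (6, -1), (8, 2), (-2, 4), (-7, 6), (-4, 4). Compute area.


Shoelace sum: ((-1)*(-1) - 6*(-3)) + (6*2 - 8*(-1)) + (8*4 - (-2)*2) + ((-2)*6 - (-7)*4) + ((-7)*4 - (-4)*6) + ((-4)*(-3) - (-1)*4)
= 103
Area = |103|/2 = 51.5

51.5


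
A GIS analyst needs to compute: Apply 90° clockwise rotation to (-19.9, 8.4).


90° CW: (x,y) -> (y, -x)
(-19.9,8.4) -> (8.4, 19.9)

(8.4, 19.9)


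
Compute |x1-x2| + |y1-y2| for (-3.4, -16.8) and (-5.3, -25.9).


|(-3.4)-(-5.3)| + |(-16.8)-(-25.9)| = 1.9 + 9.1 = 11

11


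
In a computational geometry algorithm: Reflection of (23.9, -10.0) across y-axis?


Reflection over y-axis: (x,y) -> (-x,y)
(23.9, -10) -> (-23.9, -10)

(-23.9, -10)


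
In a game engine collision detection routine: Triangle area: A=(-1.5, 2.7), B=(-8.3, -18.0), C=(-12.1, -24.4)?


Area = |x_A(y_B-y_C) + x_B(y_C-y_A) + x_C(y_A-y_B)|/2
= |(-9.6) + 224.93 + (-250.47)|/2
= 35.14/2 = 17.57

17.57


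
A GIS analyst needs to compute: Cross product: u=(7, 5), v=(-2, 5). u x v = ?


u x v = u_x*v_y - u_y*v_x = 7*5 - 5*(-2)
= 35 - (-10) = 45

45


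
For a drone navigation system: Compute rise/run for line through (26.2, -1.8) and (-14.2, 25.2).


slope = (y2-y1)/(x2-x1) = (25.2-(-1.8))/((-14.2)-26.2) = 27/(-40.4) = -0.6683

-0.6683


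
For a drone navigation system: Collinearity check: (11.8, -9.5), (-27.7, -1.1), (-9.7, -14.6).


Cross product: ((-27.7)-11.8)*((-14.6)-(-9.5)) - ((-1.1)-(-9.5))*((-9.7)-11.8)
= 382.05

No, not collinear


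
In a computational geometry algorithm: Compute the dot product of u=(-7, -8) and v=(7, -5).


u . v = u_x*v_x + u_y*v_y = (-7)*7 + (-8)*(-5)
= (-49) + 40 = -9

-9


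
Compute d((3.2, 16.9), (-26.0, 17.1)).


dx=-29.2, dy=0.2
d^2 = (-29.2)^2 + 0.2^2 = 852.68
d = sqrt(852.68) = 29.2007

29.2007


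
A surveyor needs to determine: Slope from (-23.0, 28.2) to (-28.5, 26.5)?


slope = (y2-y1)/(x2-x1) = (26.5-28.2)/((-28.5)-(-23)) = (-1.7)/(-5.5) = 0.3091

0.3091


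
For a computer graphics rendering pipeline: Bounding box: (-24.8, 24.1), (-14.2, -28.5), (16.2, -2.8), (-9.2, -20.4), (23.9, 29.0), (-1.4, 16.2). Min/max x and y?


x range: [-24.8, 23.9]
y range: [-28.5, 29]
Bounding box: (-24.8,-28.5) to (23.9,29)

(-24.8,-28.5) to (23.9,29)


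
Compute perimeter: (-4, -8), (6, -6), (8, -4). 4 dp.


Sides: (-4, -8)->(6, -6): sqrt(104) = 10.198039, (6, -6)->(8, -4): sqrt(8) = 2.828427, (8, -4)->(-4, -8): sqrt(160) = 12.649111
Sum = 25.675577
Perimeter = 25.6756

25.6756


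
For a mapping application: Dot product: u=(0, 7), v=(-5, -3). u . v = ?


u . v = u_x*v_x + u_y*v_y = 0*(-5) + 7*(-3)
= 0 + (-21) = -21

-21


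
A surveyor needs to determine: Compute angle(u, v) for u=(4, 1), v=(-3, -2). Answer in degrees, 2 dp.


u.v = -14, |u| = sqrt(17) = 4.1231, |v| = sqrt(13) = 3.6056
cos(theta) = u.v/(|u||v|) = -14/sqrt(221) = -0.941742
theta = acos(-0.941742) = 160.35 degrees

160.35 degrees


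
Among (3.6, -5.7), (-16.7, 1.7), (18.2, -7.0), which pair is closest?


d(P0,P1) = 21.6067, d(P0,P2) = 14.6578, d(P1,P2) = 35.968
Closest: P0 and P2

Closest pair: (3.6, -5.7) and (18.2, -7.0), distance = 14.6578


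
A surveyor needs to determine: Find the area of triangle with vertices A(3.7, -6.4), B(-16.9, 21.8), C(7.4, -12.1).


Area = |x_A(y_B-y_C) + x_B(y_C-y_A) + x_C(y_A-y_B)|/2
= |125.43 + 96.33 + (-208.68)|/2
= 13.08/2 = 6.54

6.54


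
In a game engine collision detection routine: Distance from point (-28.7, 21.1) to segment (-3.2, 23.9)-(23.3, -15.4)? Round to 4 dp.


Project P onto AB: t = 0 (clamped to [0,1])
Closest point on segment: (-3.2, 23.9)
Distance: 25.6533

25.6533


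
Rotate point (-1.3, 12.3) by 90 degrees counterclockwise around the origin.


90° CCW: (x,y) -> (-y, x)
(-1.3,12.3) -> (-12.3, -1.3)

(-12.3, -1.3)


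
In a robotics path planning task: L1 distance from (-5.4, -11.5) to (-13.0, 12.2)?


|(-5.4)-(-13)| + |(-11.5)-12.2| = 7.6 + 23.7 = 31.3

31.3


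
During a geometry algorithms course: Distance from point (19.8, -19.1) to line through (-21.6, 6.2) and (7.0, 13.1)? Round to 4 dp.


|cross product| = 1009.24
|line direction| = sqrt(865.57) = 29.4206
Distance = 1009.24/sqrt(865.57) = 34.3039

34.3039


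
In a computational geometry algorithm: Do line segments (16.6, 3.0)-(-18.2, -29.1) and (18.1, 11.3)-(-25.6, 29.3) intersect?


Cross products: d1=389.71, d2=2418.88, d3=-240.69, d4=-2269.86
d1*d2 < 0 and d3*d4 < 0? no

No, they don't intersect


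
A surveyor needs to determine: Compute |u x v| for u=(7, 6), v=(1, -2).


|u x v| = |7*(-2) - 6*1|
= |(-14) - 6| = 20

20


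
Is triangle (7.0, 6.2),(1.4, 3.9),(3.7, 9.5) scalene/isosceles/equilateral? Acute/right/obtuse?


Side lengths squared: AB^2=36.65, BC^2=36.65, CA^2=21.78
Sorted: [21.78, 36.65, 36.65]
By sides: Isosceles, By angles: Acute

Isosceles, Acute


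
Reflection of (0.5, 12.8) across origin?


Reflection over origin: (x,y) -> (-x,-y)
(0.5, 12.8) -> (-0.5, -12.8)

(-0.5, -12.8)


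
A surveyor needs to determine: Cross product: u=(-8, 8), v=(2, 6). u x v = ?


u x v = u_x*v_y - u_y*v_x = (-8)*6 - 8*2
= (-48) - 16 = -64

-64


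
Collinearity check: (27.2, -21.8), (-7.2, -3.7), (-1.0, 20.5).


Cross product: ((-7.2)-27.2)*(20.5-(-21.8)) - ((-3.7)-(-21.8))*((-1)-27.2)
= -944.7

No, not collinear


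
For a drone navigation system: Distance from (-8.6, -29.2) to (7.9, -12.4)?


dx=16.5, dy=16.8
d^2 = 16.5^2 + 16.8^2 = 554.49
d = sqrt(554.49) = 23.5476

23.5476


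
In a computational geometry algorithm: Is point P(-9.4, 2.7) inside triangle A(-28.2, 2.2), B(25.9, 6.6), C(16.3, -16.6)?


Cross products: AB x AP = -55.67, BC x BP = -781.52, CA x CP = -375.69
All same sign? yes

Yes, inside


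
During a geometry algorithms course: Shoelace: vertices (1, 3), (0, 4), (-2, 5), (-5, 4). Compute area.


Shoelace sum: (1*4 - 0*3) + (0*5 - (-2)*4) + ((-2)*4 - (-5)*5) + ((-5)*3 - 1*4)
= 10
Area = |10|/2 = 5

5


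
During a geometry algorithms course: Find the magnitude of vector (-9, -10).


|u| = sqrt((-9)^2 + (-10)^2) = sqrt(181) = 13.4536

13.4536


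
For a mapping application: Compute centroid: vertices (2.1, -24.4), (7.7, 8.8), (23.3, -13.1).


Centroid = ((x_A+x_B+x_C)/3, (y_A+y_B+y_C)/3)
= ((2.1+7.7+23.3)/3, ((-24.4)+8.8+(-13.1))/3)
= (11.0333, -9.5667)

(11.0333, -9.5667)


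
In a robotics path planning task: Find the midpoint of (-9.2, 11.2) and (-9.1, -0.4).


M = (((-9.2)+(-9.1))/2, (11.2+(-0.4))/2)
= (-9.15, 5.4)

(-9.15, 5.4)


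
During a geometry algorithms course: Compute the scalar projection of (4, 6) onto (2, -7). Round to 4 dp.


u.v = -34, |v| = sqrt(53) = 7.2801
Scalar projection = u.v / |v| = -34 / sqrt(53) = -4.6703

-4.6703


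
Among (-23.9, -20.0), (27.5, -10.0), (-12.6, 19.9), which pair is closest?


d(P0,P1) = 52.3637, d(P0,P2) = 41.4693, d(P1,P2) = 50.0202
Closest: P0 and P2

Closest pair: (-23.9, -20.0) and (-12.6, 19.9), distance = 41.4693


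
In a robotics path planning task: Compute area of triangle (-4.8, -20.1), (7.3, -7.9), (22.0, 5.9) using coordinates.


Area = |x_A(y_B-y_C) + x_B(y_C-y_A) + x_C(y_A-y_B)|/2
= |66.24 + 189.8 + (-268.4)|/2
= 12.36/2 = 6.18

6.18


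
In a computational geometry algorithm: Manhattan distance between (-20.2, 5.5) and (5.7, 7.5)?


|(-20.2)-5.7| + |5.5-7.5| = 25.9 + 2 = 27.9

27.9


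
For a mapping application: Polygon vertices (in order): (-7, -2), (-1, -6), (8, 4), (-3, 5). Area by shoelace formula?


Shoelace sum: ((-7)*(-6) - (-1)*(-2)) + ((-1)*4 - 8*(-6)) + (8*5 - (-3)*4) + ((-3)*(-2) - (-7)*5)
= 177
Area = |177|/2 = 88.5

88.5


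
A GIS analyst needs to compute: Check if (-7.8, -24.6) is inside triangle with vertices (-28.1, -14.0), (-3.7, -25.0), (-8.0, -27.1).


Cross products: AB x AP = -35.34, BC x BP = -10.33, CA x CP = -52.87
All same sign? yes

Yes, inside


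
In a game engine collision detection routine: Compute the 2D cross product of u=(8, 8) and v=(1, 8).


u x v = u_x*v_y - u_y*v_x = 8*8 - 8*1
= 64 - 8 = 56

56


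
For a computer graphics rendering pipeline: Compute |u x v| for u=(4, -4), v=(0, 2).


|u x v| = |4*2 - (-4)*0|
= |8 - 0| = 8

8


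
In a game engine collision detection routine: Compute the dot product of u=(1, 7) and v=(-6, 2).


u . v = u_x*v_x + u_y*v_y = 1*(-6) + 7*2
= (-6) + 14 = 8

8


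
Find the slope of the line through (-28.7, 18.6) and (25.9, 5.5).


slope = (y2-y1)/(x2-x1) = (5.5-18.6)/(25.9-(-28.7)) = (-13.1)/54.6 = -0.2399

-0.2399


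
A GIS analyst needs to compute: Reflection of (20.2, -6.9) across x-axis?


Reflection over x-axis: (x,y) -> (x,-y)
(20.2, -6.9) -> (20.2, 6.9)

(20.2, 6.9)


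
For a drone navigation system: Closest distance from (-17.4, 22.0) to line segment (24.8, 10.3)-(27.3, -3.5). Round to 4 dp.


Project P onto AB: t = 0 (clamped to [0,1])
Closest point on segment: (24.8, 10.3)
Distance: 43.7919

43.7919


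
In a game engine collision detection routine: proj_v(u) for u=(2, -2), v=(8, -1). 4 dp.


u.v = 18, |v| = sqrt(65) = 8.0623
Scalar projection = u.v / |v| = 18 / sqrt(65) = 2.2326

2.2326


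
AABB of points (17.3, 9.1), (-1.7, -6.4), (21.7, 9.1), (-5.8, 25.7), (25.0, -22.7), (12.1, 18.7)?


x range: [-5.8, 25]
y range: [-22.7, 25.7]
Bounding box: (-5.8,-22.7) to (25,25.7)

(-5.8,-22.7) to (25,25.7)


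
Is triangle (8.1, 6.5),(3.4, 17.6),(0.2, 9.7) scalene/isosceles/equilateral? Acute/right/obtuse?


Side lengths squared: AB^2=145.3, BC^2=72.65, CA^2=72.65
Sorted: [72.65, 72.65, 145.3]
By sides: Isosceles, By angles: Right

Isosceles, Right


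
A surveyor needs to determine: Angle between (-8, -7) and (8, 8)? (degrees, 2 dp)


u.v = -120, |u| = sqrt(113) = 10.6301, |v| = sqrt(128) = 11.3137
cos(theta) = u.v/(|u||v|) = -120/sqrt(14464) = -0.997785
theta = acos(-0.997785) = 176.19 degrees

176.19 degrees


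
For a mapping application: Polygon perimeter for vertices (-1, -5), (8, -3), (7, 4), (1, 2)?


Sides: (-1, -5)->(8, -3): sqrt(85) = 9.219544, (8, -3)->(7, 4): sqrt(50) = 7.071068, (7, 4)->(1, 2): sqrt(40) = 6.324555, (1, 2)->(-1, -5): sqrt(53) = 7.28011
Sum = 29.895277
Perimeter = 29.8953

29.8953


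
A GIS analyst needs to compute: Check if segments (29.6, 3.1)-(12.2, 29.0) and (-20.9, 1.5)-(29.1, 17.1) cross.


Cross products: d1=-707.8, d2=858.64, d3=1335.79, d4=-230.65
d1*d2 < 0 and d3*d4 < 0? yes

Yes, they intersect


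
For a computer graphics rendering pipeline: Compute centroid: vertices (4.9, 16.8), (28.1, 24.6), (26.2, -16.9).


Centroid = ((x_A+x_B+x_C)/3, (y_A+y_B+y_C)/3)
= ((4.9+28.1+26.2)/3, (16.8+24.6+(-16.9))/3)
= (19.7333, 8.1667)

(19.7333, 8.1667)


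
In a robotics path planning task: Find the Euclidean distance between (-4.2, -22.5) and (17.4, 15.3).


dx=21.6, dy=37.8
d^2 = 21.6^2 + 37.8^2 = 1895.4
d = sqrt(1895.4) = 43.5362

43.5362


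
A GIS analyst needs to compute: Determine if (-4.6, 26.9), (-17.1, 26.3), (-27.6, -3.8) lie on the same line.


Cross product: ((-17.1)-(-4.6))*((-3.8)-26.9) - (26.3-26.9)*((-27.6)-(-4.6))
= 369.95

No, not collinear


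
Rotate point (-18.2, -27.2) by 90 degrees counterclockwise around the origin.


90° CCW: (x,y) -> (-y, x)
(-18.2,-27.2) -> (27.2, -18.2)

(27.2, -18.2)


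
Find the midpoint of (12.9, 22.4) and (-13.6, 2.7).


M = ((12.9+(-13.6))/2, (22.4+2.7)/2)
= (-0.35, 12.55)

(-0.35, 12.55)


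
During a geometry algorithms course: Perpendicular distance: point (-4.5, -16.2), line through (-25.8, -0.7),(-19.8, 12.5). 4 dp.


|cross product| = 374.16
|line direction| = sqrt(210.24) = 14.4997
Distance = 374.16/sqrt(210.24) = 25.8048

25.8048


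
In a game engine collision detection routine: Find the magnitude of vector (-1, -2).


|u| = sqrt((-1)^2 + (-2)^2) = sqrt(5) = 2.2361

2.2361


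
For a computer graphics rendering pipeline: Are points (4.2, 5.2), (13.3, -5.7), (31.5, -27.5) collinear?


Cross product: (13.3-4.2)*((-27.5)-5.2) - ((-5.7)-5.2)*(31.5-4.2)
= 0

Yes, collinear


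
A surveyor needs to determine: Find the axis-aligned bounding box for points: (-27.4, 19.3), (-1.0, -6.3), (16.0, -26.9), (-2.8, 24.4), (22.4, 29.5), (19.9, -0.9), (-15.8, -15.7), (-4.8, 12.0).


x range: [-27.4, 22.4]
y range: [-26.9, 29.5]
Bounding box: (-27.4,-26.9) to (22.4,29.5)

(-27.4,-26.9) to (22.4,29.5)


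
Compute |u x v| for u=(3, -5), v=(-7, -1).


|u x v| = |3*(-1) - (-5)*(-7)|
= |(-3) - 35| = 38

38


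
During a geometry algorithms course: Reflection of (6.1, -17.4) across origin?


Reflection over origin: (x,y) -> (-x,-y)
(6.1, -17.4) -> (-6.1, 17.4)

(-6.1, 17.4)


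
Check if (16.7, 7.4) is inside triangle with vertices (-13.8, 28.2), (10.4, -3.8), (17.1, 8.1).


Cross products: AB x AP = 472.64, BC x BP = 0.07, CA x CP = 29.67
All same sign? yes

Yes, inside


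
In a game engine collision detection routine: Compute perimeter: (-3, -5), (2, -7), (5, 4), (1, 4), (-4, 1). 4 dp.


Sides: (-3, -5)->(2, -7): sqrt(29) = 5.385165, (2, -7)->(5, 4): sqrt(130) = 11.401754, (5, 4)->(1, 4): sqrt(16) = 4, (1, 4)->(-4, 1): sqrt(34) = 5.830952, (-4, 1)->(-3, -5): sqrt(37) = 6.082763
Sum = 32.700634
Perimeter = 32.7006

32.7006


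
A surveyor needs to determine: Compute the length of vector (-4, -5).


|u| = sqrt((-4)^2 + (-5)^2) = sqrt(41) = 6.4031

6.4031


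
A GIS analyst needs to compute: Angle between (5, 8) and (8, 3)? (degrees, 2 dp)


u.v = 64, |u| = sqrt(89) = 9.434, |v| = sqrt(73) = 8.544
cos(theta) = u.v/(|u||v|) = 64/sqrt(6497) = 0.794006
theta = acos(0.794006) = 37.44 degrees

37.44 degrees


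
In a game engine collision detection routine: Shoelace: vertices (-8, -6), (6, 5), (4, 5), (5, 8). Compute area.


Shoelace sum: ((-8)*5 - 6*(-6)) + (6*5 - 4*5) + (4*8 - 5*5) + (5*(-6) - (-8)*8)
= 47
Area = |47|/2 = 23.5

23.5


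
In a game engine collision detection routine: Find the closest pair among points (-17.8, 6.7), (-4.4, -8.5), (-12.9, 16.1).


d(P0,P1) = 20.2633, d(P0,P2) = 10.6005, d(P1,P2) = 26.0271
Closest: P0 and P2

Closest pair: (-17.8, 6.7) and (-12.9, 16.1), distance = 10.6005


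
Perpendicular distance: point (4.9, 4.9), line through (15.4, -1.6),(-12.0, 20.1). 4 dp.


|cross product| = 49.75
|line direction| = sqrt(1221.65) = 34.9521
Distance = 49.75/sqrt(1221.65) = 1.4234

1.4234


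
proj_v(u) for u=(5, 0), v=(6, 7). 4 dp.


u.v = 30, |v| = sqrt(85) = 9.2195
Scalar projection = u.v / |v| = 30 / sqrt(85) = 3.254

3.254


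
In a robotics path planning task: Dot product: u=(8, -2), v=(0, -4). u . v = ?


u . v = u_x*v_x + u_y*v_y = 8*0 + (-2)*(-4)
= 0 + 8 = 8

8


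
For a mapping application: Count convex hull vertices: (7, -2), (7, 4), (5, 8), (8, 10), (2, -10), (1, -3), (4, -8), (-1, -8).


Convex hull vertices (CCW): (-1, -8), (2, -10), (4, -8), (7, -2), (8, 10), (5, 8)
Count = 6

6


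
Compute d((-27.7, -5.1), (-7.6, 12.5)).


dx=20.1, dy=17.6
d^2 = 20.1^2 + 17.6^2 = 713.77
d = sqrt(713.77) = 26.7165

26.7165


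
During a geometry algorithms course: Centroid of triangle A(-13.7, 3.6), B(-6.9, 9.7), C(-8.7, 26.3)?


Centroid = ((x_A+x_B+x_C)/3, (y_A+y_B+y_C)/3)
= (((-13.7)+(-6.9)+(-8.7))/3, (3.6+9.7+26.3)/3)
= (-9.7667, 13.2)

(-9.7667, 13.2)


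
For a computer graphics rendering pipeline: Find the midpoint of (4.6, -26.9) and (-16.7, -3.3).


M = ((4.6+(-16.7))/2, ((-26.9)+(-3.3))/2)
= (-6.05, -15.1)

(-6.05, -15.1)
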